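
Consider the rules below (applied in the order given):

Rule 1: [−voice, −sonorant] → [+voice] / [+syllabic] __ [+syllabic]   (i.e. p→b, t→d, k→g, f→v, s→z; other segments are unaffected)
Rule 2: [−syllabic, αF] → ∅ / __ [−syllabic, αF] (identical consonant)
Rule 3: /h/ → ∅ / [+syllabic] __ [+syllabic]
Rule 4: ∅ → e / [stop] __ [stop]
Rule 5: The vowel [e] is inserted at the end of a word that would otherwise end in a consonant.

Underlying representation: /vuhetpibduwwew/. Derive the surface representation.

vuetepibeduwewe

Rule 1 (intervocalic voicing): no segment meets the environment; /vuhetpibduwwew/ is unchanged.
Rule 2 (degemination): /ww/ is a geminate; the first /w/ deletes. /vuhetpibduwwew/ → vuhetpibduwew.
Rule 3 (intervocalic h-deletion): /h/ occurs between vowels /u/ and /e/, so it deletes. /vuhetpibduwew/ → vuetpibduwew.
Rule 4 (stop-cluster e-epenthesis): /t/ and /p/ form a stop–stop cluster, so [e] is inserted between them. /b/ and /d/ form a stop–stop cluster, so [e] is inserted between them. /vuetpibduwew/ → vuetepibeduwew.
Rule 5 (final e-epenthesis): the form ends in the consonant /w/, so [e] is inserted word-finally. /vuetepibeduwew/ → vuetepibeduwewe.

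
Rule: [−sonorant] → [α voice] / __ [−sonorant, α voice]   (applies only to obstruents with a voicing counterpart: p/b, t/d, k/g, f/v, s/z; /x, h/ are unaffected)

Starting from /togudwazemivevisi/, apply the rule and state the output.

togudwazemivevisi

No segment of /togudwazemivevisi/ meets the structural description of the rule, so the form surfaces unchanged.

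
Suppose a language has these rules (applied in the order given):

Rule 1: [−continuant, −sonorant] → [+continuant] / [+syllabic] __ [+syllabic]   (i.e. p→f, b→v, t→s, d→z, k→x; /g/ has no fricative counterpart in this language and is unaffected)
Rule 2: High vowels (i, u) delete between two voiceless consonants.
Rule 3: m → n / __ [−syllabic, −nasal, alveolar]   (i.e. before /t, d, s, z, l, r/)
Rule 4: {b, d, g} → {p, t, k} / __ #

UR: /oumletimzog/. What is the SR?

Rule 1 (intervocalic spirantization): /t/ is a stop between vowels /e/ and /i/, so it spirantizes to the fricative [s]. /oumletimzog/ → oumlesimzog.
Rule 2 (high vowel syncope): no segment meets the environment; /oumlesimzog/ is unchanged.
Rule 3 (nasal place assimilation): /m/ precedes the alveolar consonant /l/, so it assimilates in place to [n]. /m/ precedes the alveolar consonant /z/, so it assimilates in place to [n]. /oumlesimzog/ → ounlesinzog.
Rule 4 (final devoicing): /g/ is a voiced stop in word-final position, so it devoices to [k]. /ounlesinzog/ → ounlesinzok.

ounlesinzok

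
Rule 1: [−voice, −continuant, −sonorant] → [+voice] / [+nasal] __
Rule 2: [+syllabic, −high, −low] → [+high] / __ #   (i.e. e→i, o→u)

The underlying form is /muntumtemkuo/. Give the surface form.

Rule 1 (post-nasal voicing): /t/ is a voiceless stop immediately after the nasal /n/, so it voices to [d]. /t/ is a voiceless stop immediately after the nasal /m/, so it voices to [d]. /k/ is a voiceless stop immediately after the nasal /m/, so it voices to [g]. /muntumtemkuo/ → mundumdemguo.
Rule 2 (final vowel raising): /o/ is a mid vowel in word-final position, so it raises to [u]. /mundumdemguo/ → mundumdemguu.

mundumdemguu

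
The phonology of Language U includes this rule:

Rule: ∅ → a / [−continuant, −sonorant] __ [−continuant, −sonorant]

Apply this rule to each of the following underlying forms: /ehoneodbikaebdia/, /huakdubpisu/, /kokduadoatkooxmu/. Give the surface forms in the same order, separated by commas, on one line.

/ehoneodbikaebdia/: /d/ and /b/ form a stop–stop cluster, so [a] is inserted between them. /b/ and /d/ form a stop–stop cluster, so [a] is inserted between them. → [ehoneodabikaebadia].
/huakdubpisu/: /k/ and /d/ form a stop–stop cluster, so [a] is inserted between them. /b/ and /p/ form a stop–stop cluster, so [a] is inserted between them. → [huakadubapisu].
/kokduadoatkooxmu/: /k/ and /d/ form a stop–stop cluster, so [a] is inserted between them. /t/ and /k/ form a stop–stop cluster, so [a] is inserted between them. → [kokaduadoatakooxmu].

ehoneodabikaebadia, huakadubapisu, kokaduadoatakooxmu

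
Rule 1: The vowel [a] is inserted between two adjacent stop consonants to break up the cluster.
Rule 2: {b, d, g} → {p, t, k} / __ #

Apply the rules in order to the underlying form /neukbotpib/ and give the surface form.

neukabotapip

Rule 1 (stop-cluster a-epenthesis): /k/ and /b/ form a stop–stop cluster, so [a] is inserted between them. /t/ and /p/ form a stop–stop cluster, so [a] is inserted between them. /neukbotpib/ → neukabotapib.
Rule 2 (final devoicing): /b/ is a voiced stop in word-final position, so it devoices to [p]. /neukabotapib/ → neukabotapip.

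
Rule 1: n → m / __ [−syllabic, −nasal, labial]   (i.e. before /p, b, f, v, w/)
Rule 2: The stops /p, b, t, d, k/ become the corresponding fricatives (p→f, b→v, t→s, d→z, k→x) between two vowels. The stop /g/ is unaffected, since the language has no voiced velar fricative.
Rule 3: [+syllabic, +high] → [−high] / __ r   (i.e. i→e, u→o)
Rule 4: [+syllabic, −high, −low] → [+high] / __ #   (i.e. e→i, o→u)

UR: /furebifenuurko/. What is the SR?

Rule 1 (nasal place assimilation): no segment meets the environment; /furebifenuurko/ is unchanged.
Rule 2 (intervocalic spirantization): /b/ is a stop between vowels /e/ and /i/, so it spirantizes to the fricative [v]. /furebifenuurko/ → furevifenuurko.
Rule 3 (pre-rhotic lowering): /u/ is a high vowel immediately before /r/, so it lowers to [o]. /u/ is a high vowel immediately before /r/, so it lowers to [o]. /furevifenuurko/ → forevifenuorko.
Rule 4 (final vowel raising): /o/ is a mid vowel in word-final position, so it raises to [u]. /forevifenuorko/ → forevifenuorku.

forevifenuorku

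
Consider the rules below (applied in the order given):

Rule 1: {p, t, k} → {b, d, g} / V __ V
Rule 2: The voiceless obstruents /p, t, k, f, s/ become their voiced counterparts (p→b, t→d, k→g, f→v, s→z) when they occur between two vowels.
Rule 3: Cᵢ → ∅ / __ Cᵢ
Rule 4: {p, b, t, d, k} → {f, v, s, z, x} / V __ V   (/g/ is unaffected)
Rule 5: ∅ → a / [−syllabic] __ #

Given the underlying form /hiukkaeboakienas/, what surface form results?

Rule 1 (intervocalic voicing): /k/ is a voiceless stop between vowels /a/ and /i/, so it voices to [g]. /hiukkaeboakienas/ → hiukkaeboagienas.
Rule 2 (intervocalic voicing): no segment meets the environment; /hiukkaeboagienas/ is unchanged.
Rule 3 (degemination): /kk/ is a geminate; the first /k/ deletes. /hiukkaeboagienas/ → hiukaeboagienas.
Rule 4 (intervocalic spirantization): /k/ is a stop between vowels /u/ and /a/, so it spirantizes to the fricative [x]. /b/ is a stop between vowels /e/ and /o/, so it spirantizes to the fricative [v]. /hiukaeboagienas/ → hiuxaevoagienas.
Rule 5 (final a-epenthesis): the form ends in the consonant /s/, so [a] is inserted word-finally. /hiuxaevoagienas/ → hiuxaevoagienasa.

hiuxaevoagienasa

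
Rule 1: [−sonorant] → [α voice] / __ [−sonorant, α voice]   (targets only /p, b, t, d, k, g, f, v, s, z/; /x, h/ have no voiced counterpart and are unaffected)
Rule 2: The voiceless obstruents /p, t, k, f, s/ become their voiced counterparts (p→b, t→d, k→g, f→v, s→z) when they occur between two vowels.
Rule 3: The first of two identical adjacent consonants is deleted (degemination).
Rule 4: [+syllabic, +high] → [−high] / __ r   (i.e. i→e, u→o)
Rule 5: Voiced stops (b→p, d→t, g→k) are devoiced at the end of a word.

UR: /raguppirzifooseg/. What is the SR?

Rule 1 (regressive voicing assimilation): no segment meets the environment; /raguppirzifooseg/ is unchanged.
Rule 2 (intervocalic voicing): /f/ is a voiceless obstruent between vowels /i/ and /o/, so it voices to [v]. /s/ is a voiceless obstruent between vowels /o/ and /e/, so it voices to [z]. /raguppirzifooseg/ → raguppirzivoozeg.
Rule 3 (degemination): /pp/ is a geminate; the first /p/ deletes. /raguppirzivoozeg/ → ragupirzivoozeg.
Rule 4 (pre-rhotic lowering): /i/ is a high vowel immediately before /r/, so it lowers to [e]. /ragupirzivoozeg/ → raguperzivoozeg.
Rule 5 (final devoicing): /g/ is a voiced stop in word-final position, so it devoices to [k]. /raguperzivoozeg/ → raguperzivoozek.

raguperzivoozek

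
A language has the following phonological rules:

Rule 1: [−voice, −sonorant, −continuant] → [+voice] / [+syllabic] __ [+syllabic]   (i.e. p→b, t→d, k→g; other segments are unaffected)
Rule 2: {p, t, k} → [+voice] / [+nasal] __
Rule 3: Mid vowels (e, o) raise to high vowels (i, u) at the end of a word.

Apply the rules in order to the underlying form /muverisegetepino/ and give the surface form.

Rule 1 (intervocalic voicing): /t/ is a voiceless stop between vowels /e/ and /e/, so it voices to [d]. /p/ is a voiceless stop between vowels /e/ and /i/, so it voices to [b]. /muverisegetepino/ → muverisegedebino.
Rule 2 (post-nasal voicing): no segment meets the environment; /muverisegedebino/ is unchanged.
Rule 3 (final vowel raising): /o/ is a mid vowel in word-final position, so it raises to [u]. /muverisegedebino/ → muverisegedebinu.

muverisegedebinu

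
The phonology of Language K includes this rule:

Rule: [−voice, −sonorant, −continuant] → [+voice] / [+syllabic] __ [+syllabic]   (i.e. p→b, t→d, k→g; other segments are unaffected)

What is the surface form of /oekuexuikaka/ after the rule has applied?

oeguexuigaga

/k/ is a voiceless stop between vowels /e/ and /u/, so it voices to [g].
/k/ is a voiceless stop between vowels /i/ and /a/, so it voices to [g].
/k/ is a voiceless stop between vowels /a/ and /a/, so it voices to [g].
Surface form: [oeguexuigaga].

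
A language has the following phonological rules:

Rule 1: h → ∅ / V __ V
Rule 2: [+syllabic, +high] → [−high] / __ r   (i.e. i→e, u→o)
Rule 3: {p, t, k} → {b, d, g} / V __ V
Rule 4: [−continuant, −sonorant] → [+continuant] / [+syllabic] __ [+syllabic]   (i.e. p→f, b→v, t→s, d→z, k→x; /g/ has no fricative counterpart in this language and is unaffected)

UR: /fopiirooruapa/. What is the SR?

Rule 1 (intervocalic h-deletion): no segment meets the environment; /fopiirooruapa/ is unchanged.
Rule 2 (pre-rhotic lowering): /i/ is a high vowel immediately before /r/, so it lowers to [e]. /fopiirooruapa/ → fopierooruapa.
Rule 3 (intervocalic voicing): /p/ is a voiceless stop between vowels /o/ and /i/, so it voices to [b]. /p/ is a voiceless stop between vowels /a/ and /a/, so it voices to [b]. /fopierooruapa/ → fobierooruaba.
Rule 4 (intervocalic spirantization): /b/ is a stop between vowels /o/ and /i/, so it spirantizes to the fricative [v]. /b/ is a stop between vowels /a/ and /a/, so it spirantizes to the fricative [v]. /fobierooruaba/ → fovierooruava.

fovierooruava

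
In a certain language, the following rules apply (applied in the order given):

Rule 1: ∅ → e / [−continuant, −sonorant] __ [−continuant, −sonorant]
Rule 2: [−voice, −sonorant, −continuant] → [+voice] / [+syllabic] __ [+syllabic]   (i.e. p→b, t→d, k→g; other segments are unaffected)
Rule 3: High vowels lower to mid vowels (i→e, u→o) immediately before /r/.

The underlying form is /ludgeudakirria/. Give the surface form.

Rule 1 (stop-cluster e-epenthesis): /d/ and /g/ form a stop–stop cluster, so [e] is inserted between them. /ludgeudakirria/ → ludegeudakirria.
Rule 2 (intervocalic voicing): /k/ is a voiceless stop between vowels /a/ and /i/, so it voices to [g]. /ludegeudakirria/ → ludegeudagirria.
Rule 3 (pre-rhotic lowering): /i/ is a high vowel immediately before /r/, so it lowers to [e]. /ludegeudagirria/ → ludegeudagerria.

ludegeudagerria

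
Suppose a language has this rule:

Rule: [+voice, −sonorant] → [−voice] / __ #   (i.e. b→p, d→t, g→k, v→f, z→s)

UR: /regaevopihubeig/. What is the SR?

regaevopihubeik

/g/ is a voiced obstruent in word-final position, so it devoices to [k].
The other instances of /g/, /v/, /b/ do not occur in the required environment and remain unchanged.
Surface form: [regaevopihubeik].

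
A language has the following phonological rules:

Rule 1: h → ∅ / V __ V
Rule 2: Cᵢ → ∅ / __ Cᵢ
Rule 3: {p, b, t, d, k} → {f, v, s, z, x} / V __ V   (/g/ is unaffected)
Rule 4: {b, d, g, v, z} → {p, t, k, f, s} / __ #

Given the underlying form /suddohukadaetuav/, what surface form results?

suzouxazaesuaf

Rule 1 (intervocalic h-deletion): /h/ occurs between vowels /o/ and /u/, so it deletes. /suddohukadaetuav/ → suddoukadaetuav.
Rule 2 (degemination): /dd/ is a geminate; the first /d/ deletes. /suddoukadaetuav/ → sudoukadaetuav.
Rule 3 (intervocalic spirantization): /d/ is a stop between vowels /u/ and /o/, so it spirantizes to the fricative [z]. /k/ is a stop between vowels /u/ and /a/, so it spirantizes to the fricative [x]. /d/ is a stop between vowels /a/ and /a/, so it spirantizes to the fricative [z]. /t/ is a stop between vowels /e/ and /u/, so it spirantizes to the fricative [s]. /sudoukadaetuav/ → suzouxazaesuav.
Rule 4 (final devoicing): /v/ is a voiced obstruent in word-final position, so it devoices to [f]. /suzouxazaesuav/ → suzouxazaesuaf.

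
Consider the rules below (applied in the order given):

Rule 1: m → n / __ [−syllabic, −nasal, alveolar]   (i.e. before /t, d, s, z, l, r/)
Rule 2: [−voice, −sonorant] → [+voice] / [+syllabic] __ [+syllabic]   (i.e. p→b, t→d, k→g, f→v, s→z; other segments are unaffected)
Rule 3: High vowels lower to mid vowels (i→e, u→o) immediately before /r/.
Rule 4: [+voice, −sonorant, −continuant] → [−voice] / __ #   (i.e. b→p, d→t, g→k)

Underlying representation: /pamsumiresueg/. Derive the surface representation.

Rule 1 (nasal place assimilation): /m/ precedes the alveolar consonant /s/, so it assimilates in place to [n]. /pamsumiresueg/ → pansumiresueg.
Rule 2 (intervocalic voicing): /s/ is a voiceless obstruent between vowels /e/ and /u/, so it voices to [z]. /pansumiresueg/ → pansumirezueg.
Rule 3 (pre-rhotic lowering): /i/ is a high vowel immediately before /r/, so it lowers to [e]. /pansumirezueg/ → pansumerezueg.
Rule 4 (final devoicing): /g/ is a voiced stop in word-final position, so it devoices to [k]. /pansumerezueg/ → pansumerezuek.

pansumerezuek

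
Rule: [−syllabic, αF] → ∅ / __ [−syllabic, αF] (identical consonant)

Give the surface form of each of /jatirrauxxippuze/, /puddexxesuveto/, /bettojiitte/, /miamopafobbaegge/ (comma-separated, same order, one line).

jatirauxipuze, pudexesuveto, betojiite, miamopafobaege

/jatirrauxxippuze/: /rr/ is a geminate; the first /r/ deletes. /xx/ is a geminate; the first /x/ deletes. /pp/ is a geminate; the first /p/ deletes. → [jatirauxipuze].
/puddexxesuveto/: /dd/ is a geminate; the first /d/ deletes. /xx/ is a geminate; the first /x/ deletes. → [pudexesuveto].
/bettojiitte/: /tt/ is a geminate; the first /t/ deletes. /tt/ is a geminate; the first /t/ deletes. → [betojiite].
/miamopafobbaegge/: /bb/ is a geminate; the first /b/ deletes. /gg/ is a geminate; the first /g/ deletes. → [miamopafobaege].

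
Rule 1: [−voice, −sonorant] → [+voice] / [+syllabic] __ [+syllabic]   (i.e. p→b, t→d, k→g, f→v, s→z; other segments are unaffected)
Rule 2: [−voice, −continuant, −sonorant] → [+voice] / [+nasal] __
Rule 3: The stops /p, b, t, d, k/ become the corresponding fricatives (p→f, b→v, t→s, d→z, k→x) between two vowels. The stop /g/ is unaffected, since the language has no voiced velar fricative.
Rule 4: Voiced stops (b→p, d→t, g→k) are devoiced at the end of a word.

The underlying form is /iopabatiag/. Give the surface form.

iovavaziak

Rule 1 (intervocalic voicing): /p/ is a voiceless obstruent between vowels /o/ and /a/, so it voices to [b]. /t/ is a voiceless obstruent between vowels /a/ and /i/, so it voices to [d]. /iopabatiag/ → iobabadiag.
Rule 2 (post-nasal voicing): no segment meets the environment; /iobabadiag/ is unchanged.
Rule 3 (intervocalic spirantization): /b/ is a stop between vowels /o/ and /a/, so it spirantizes to the fricative [v]. /b/ is a stop between vowels /a/ and /a/, so it spirantizes to the fricative [v]. /d/ is a stop between vowels /a/ and /i/, so it spirantizes to the fricative [z]. /iobabadiag/ → iovavaziag.
Rule 4 (final devoicing): /g/ is a voiced stop in word-final position, so it devoices to [k]. /iovavaziag/ → iovavaziak.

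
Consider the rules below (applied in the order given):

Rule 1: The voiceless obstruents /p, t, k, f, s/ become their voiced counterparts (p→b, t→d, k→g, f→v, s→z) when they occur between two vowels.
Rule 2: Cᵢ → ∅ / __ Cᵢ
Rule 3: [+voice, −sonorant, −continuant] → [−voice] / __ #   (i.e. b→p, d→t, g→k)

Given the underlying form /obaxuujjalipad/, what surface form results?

obaxuujalibat

Rule 1 (intervocalic voicing): /p/ is a voiceless obstruent between vowels /i/ and /a/, so it voices to [b]. /obaxuujjalipad/ → obaxuujjalibad.
Rule 2 (degemination): /jj/ is a geminate; the first /j/ deletes. /obaxuujjalibad/ → obaxuujalibad.
Rule 3 (final devoicing): /d/ is a voiced stop in word-final position, so it devoices to [t]. /obaxuujalibad/ → obaxuujalibat.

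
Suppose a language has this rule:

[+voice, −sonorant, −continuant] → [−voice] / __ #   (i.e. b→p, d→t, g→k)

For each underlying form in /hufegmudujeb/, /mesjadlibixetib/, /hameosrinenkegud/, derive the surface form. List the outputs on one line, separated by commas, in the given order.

hufegmudujep, mesjadlibixetip, hameosrinenkegut

/hufegmudujeb/: /b/ is a voiced stop in word-final position, so it devoices to [p]. → [hufegmudujep].
/mesjadlibixetib/: /b/ is a voiced stop in word-final position, so it devoices to [p]. → [mesjadlibixetip].
/hameosrinenkegud/: /d/ is a voiced stop in word-final position, so it devoices to [t]. → [hameosrinenkegut].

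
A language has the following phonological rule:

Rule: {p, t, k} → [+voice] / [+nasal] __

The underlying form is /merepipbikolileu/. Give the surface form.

merepipbikolileu

No segment of /merepipbikolileu/ meets the structural description of the rule, so the form surfaces unchanged.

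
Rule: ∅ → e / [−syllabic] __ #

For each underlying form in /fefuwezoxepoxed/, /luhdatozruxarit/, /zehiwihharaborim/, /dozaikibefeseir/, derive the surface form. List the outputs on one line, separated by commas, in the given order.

/fefuwezoxepoxed/: the form ends in the consonant /d/, so [e] is inserted word-finally. → [fefuwezoxepoxede].
/luhdatozruxarit/: the form ends in the consonant /t/, so [e] is inserted word-finally. → [luhdatozruxarite].
/zehiwihharaborim/: the form ends in the consonant /m/, so [e] is inserted word-finally. → [zehiwihharaborime].
/dozaikibefeseir/: the form ends in the consonant /r/, so [e] is inserted word-finally. → [dozaikibefeseire].

fefuwezoxepoxede, luhdatozruxarite, zehiwihharaborime, dozaikibefeseire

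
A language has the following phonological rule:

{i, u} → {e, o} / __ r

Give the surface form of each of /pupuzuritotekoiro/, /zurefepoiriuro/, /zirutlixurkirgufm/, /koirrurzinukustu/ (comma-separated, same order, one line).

/pupuzuritotekoiro/: /u/ is a high vowel immediately before /r/, so it lowers to [o]. /i/ is a high vowel immediately before /r/, so it lowers to [e]. → [pupuzoritotekoero].
/zurefepoiriuro/: /u/ is a high vowel immediately before /r/, so it lowers to [o]. /i/ is a high vowel immediately before /r/, so it lowers to [e]. /u/ is a high vowel immediately before /r/, so it lowers to [o]. → [zorefepoerioro].
/zirutlixurkirgufm/: /i/ is a high vowel immediately before /r/, so it lowers to [e]. /u/ is a high vowel immediately before /r/, so it lowers to [o]. /i/ is a high vowel immediately before /r/, so it lowers to [e]. → [zerutlixorkergufm].
/koirrurzinukustu/: /i/ is a high vowel immediately before /r/, so it lowers to [e]. /u/ is a high vowel immediately before /r/, so it lowers to [o]. → [koerrorzinukustu].

pupuzoritotekoero, zorefepoerioro, zerutlixorkergufm, koerrorzinukustu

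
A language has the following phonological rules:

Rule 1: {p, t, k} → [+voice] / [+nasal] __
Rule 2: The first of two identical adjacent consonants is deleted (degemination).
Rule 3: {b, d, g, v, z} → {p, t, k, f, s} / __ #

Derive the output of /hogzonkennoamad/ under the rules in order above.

Rule 1 (post-nasal voicing): /k/ is a voiceless stop immediately after the nasal /n/, so it voices to [g]. /hogzonkennoamad/ → hogzongennoamad.
Rule 2 (degemination): /nn/ is a geminate; the first /n/ deletes. /hogzongennoamad/ → hogzongenoamad.
Rule 3 (final devoicing): /d/ is a voiced obstruent in word-final position, so it devoices to [t]. /hogzongenoamad/ → hogzongenoamat.

hogzongenoamat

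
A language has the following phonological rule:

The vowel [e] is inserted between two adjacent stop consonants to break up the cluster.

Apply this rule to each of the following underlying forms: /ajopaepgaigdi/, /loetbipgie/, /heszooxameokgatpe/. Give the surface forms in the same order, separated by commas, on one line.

/ajopaepgaigdi/: /p/ and /g/ form a stop–stop cluster, so [e] is inserted between them. /g/ and /d/ form a stop–stop cluster, so [e] is inserted between them. → [ajopaepegaigedi].
/loetbipgie/: /t/ and /b/ form a stop–stop cluster, so [e] is inserted between them. /p/ and /g/ form a stop–stop cluster, so [e] is inserted between them. → [loetebipegie].
/heszooxameokgatpe/: /k/ and /g/ form a stop–stop cluster, so [e] is inserted between them. /t/ and /p/ form a stop–stop cluster, so [e] is inserted between them. → [heszooxameokegatepe].

ajopaepegaigedi, loetebipegie, heszooxameokegatepe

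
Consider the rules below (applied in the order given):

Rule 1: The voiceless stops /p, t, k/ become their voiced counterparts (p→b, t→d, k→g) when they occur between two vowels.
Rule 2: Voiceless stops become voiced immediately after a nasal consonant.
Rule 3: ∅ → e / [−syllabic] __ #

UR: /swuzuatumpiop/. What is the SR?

Rule 1 (intervocalic voicing): /t/ is a voiceless stop between vowels /a/ and /u/, so it voices to [d]. /swuzuatumpiop/ → swuzuadumpiop.
Rule 2 (post-nasal voicing): /p/ is a voiceless stop immediately after the nasal /m/, so it voices to [b]. /swuzuadumpiop/ → swuzuadumbiop.
Rule 3 (final e-epenthesis): the form ends in the consonant /p/, so [e] is inserted word-finally. /swuzuadumbiop/ → swuzuadumbiope.

swuzuadumbiope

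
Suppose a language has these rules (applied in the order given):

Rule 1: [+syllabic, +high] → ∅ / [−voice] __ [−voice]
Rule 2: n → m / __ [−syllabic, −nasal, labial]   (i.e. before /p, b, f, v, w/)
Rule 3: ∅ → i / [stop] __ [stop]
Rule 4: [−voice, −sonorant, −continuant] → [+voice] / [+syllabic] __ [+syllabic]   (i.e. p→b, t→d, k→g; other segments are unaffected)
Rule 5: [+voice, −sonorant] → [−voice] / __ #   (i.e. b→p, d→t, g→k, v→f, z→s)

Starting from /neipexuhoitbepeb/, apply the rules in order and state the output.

neibexhoidibebep

Rule 1 (high vowel syncope): /u/ is a high vowel flanked by voiceless consonants /x/ and /h/, so it deletes. /neipexuhoitbepeb/ → neipexhoitbepeb.
Rule 2 (nasal place assimilation): no segment meets the environment; /neipexhoitbepeb/ is unchanged.
Rule 3 (stop-cluster i-epenthesis): /t/ and /b/ form a stop–stop cluster, so [i] is inserted between them. /neipexhoitbepeb/ → neipexhoitibepeb.
Rule 4 (intervocalic voicing): /p/ is a voiceless stop between vowels /i/ and /e/, so it voices to [b]. /t/ is a voiceless stop between vowels /i/ and /i/, so it voices to [d]. /p/ is a voiceless stop between vowels /e/ and /e/, so it voices to [b]. /neipexhoitibepeb/ → neibexhoidibebeb.
Rule 5 (final devoicing): /b/ is a voiced obstruent in word-final position, so it devoices to [p]. /neibexhoidibebeb/ → neibexhoidibebep.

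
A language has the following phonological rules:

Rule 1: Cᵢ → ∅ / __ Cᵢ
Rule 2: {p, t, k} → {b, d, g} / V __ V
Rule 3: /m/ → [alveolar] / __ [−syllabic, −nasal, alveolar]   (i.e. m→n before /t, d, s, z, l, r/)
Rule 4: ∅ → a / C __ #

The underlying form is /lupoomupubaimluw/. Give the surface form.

Rule 1 (degemination): no segment meets the environment; /lupoomupubaimluw/ is unchanged.
Rule 2 (intervocalic voicing): /p/ is a voiceless stop between vowels /u/ and /o/, so it voices to [b]. /p/ is a voiceless stop between vowels /u/ and /u/, so it voices to [b]. /lupoomupubaimluw/ → luboomububaimluw.
Rule 3 (nasal place assimilation): /m/ precedes the alveolar consonant /l/, so it assimilates in place to [n]. /luboomububaimluw/ → luboomububainluw.
Rule 4 (final a-epenthesis): the form ends in the consonant /w/, so [a] is inserted word-finally. /luboomububainluw/ → luboomububainluwa.

luboomububainluwa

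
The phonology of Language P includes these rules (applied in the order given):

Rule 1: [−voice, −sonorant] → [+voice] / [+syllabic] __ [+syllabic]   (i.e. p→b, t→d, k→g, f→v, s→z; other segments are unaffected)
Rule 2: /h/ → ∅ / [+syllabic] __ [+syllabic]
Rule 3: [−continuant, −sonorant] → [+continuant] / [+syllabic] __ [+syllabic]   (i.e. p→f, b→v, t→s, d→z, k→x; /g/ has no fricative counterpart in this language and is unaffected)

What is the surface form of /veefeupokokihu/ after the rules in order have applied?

veeveuvogogiu

Rule 1 (intervocalic voicing): /f/ is a voiceless obstruent between vowels /e/ and /e/, so it voices to [v]. /p/ is a voiceless obstruent between vowels /u/ and /o/, so it voices to [b]. /k/ is a voiceless obstruent between vowels /o/ and /o/, so it voices to [g]. /k/ is a voiceless obstruent between vowels /o/ and /i/, so it voices to [g]. /veefeupokokihu/ → veeveubogogihu.
Rule 2 (intervocalic h-deletion): /h/ occurs between vowels /i/ and /u/, so it deletes. /veeveubogogihu/ → veeveubogogiu.
Rule 3 (intervocalic spirantization): /b/ is a stop between vowels /u/ and /o/, so it spirantizes to the fricative [v]. /veeveubogogiu/ → veeveuvogogiu.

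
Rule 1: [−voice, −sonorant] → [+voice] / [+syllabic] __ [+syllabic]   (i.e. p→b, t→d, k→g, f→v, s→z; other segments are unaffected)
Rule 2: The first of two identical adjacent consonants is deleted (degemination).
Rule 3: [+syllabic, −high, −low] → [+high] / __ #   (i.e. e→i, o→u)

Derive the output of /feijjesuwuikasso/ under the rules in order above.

feijezuwuigasu

Rule 1 (intervocalic voicing): /s/ is a voiceless obstruent between vowels /e/ and /u/, so it voices to [z]. /k/ is a voiceless obstruent between vowels /i/ and /a/, so it voices to [g]. /feijjesuwuikasso/ → feijjezuwuigasso.
Rule 2 (degemination): /jj/ is a geminate; the first /j/ deletes. /ss/ is a geminate; the first /s/ deletes. /feijjezuwuigasso/ → feijezuwuigaso.
Rule 3 (final vowel raising): /o/ is a mid vowel in word-final position, so it raises to [u]. /feijezuwuigaso/ → feijezuwuigasu.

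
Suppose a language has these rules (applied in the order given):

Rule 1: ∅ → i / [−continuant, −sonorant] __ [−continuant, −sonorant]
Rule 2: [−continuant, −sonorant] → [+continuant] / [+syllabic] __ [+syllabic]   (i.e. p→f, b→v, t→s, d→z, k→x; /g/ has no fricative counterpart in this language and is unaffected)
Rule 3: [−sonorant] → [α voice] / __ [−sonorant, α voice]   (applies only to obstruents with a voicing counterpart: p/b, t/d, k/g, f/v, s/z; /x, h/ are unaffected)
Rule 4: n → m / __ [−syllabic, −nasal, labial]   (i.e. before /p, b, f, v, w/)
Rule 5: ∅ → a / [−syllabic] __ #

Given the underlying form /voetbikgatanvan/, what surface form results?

Rule 1 (stop-cluster i-epenthesis): /t/ and /b/ form a stop–stop cluster, so [i] is inserted between them. /k/ and /g/ form a stop–stop cluster, so [i] is inserted between them. /voetbikgatanvan/ → voetibikigatanvan.
Rule 2 (intervocalic spirantization): /t/ is a stop between vowels /e/ and /i/, so it spirantizes to the fricative [s]. /b/ is a stop between vowels /i/ and /i/, so it spirantizes to the fricative [v]. /k/ is a stop between vowels /i/ and /i/, so it spirantizes to the fricative [x]. /t/ is a stop between vowels /a/ and /a/, so it spirantizes to the fricative [s]. /voetibikigatanvan/ → voesivixigasanvan.
Rule 3 (regressive voicing assimilation): no segment meets the environment; /voesivixigasanvan/ is unchanged.
Rule 4 (nasal place assimilation): /n/ precedes the labial consonant /v/, so it assimilates in place to [m]. /voesivixigasanvan/ → voesivixigasamvan.
Rule 5 (final a-epenthesis): the form ends in the consonant /n/, so [a] is inserted word-finally. /voesivixigasamvan/ → voesivixigasamvana.

voesivixigasamvana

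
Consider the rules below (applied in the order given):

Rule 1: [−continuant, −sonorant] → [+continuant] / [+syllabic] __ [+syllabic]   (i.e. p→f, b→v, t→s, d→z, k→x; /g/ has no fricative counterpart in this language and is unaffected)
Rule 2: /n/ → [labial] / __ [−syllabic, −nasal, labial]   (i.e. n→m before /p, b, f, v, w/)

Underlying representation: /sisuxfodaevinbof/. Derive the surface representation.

sisuxfozaevimbof

Rule 1 (intervocalic spirantization): /d/ is a stop between vowels /o/ and /a/, so it spirantizes to the fricative [z]. /sisuxfodaevinbof/ → sisuxfozaevinbof.
Rule 2 (nasal place assimilation): /n/ precedes the labial consonant /b/, so it assimilates in place to [m]. /sisuxfozaevinbof/ → sisuxfozaevimbof.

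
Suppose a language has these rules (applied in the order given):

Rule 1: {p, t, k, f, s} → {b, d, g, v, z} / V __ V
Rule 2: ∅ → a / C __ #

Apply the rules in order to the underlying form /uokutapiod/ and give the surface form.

Rule 1 (intervocalic voicing): /k/ is a voiceless obstruent between vowels /o/ and /u/, so it voices to [g]. /t/ is a voiceless obstruent between vowels /u/ and /a/, so it voices to [d]. /p/ is a voiceless obstruent between vowels /a/ and /i/, so it voices to [b]. /uokutapiod/ → uogudabiod.
Rule 2 (final a-epenthesis): the form ends in the consonant /d/, so [a] is inserted word-finally. /uogudabiod/ → uogudabioda.

uogudabioda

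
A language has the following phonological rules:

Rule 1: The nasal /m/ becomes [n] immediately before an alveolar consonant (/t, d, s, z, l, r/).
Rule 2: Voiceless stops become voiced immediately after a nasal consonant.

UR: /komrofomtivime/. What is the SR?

Rule 1 (nasal place assimilation): /m/ precedes the alveolar consonant /r/, so it assimilates in place to [n]. /m/ precedes the alveolar consonant /t/, so it assimilates in place to [n]. /komrofomtivime/ → konrofontivime.
Rule 2 (post-nasal voicing): /t/ is a voiceless stop immediately after the nasal /n/, so it voices to [d]. /konrofontivime/ → konrofondivime.

konrofondivime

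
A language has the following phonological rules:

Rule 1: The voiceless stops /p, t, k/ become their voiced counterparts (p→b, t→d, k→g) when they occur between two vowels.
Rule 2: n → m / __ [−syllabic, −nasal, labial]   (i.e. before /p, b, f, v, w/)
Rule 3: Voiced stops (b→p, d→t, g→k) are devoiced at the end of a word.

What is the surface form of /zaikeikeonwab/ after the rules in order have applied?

zaigeigeomwap

Rule 1 (intervocalic voicing): /k/ is a voiceless stop between vowels /i/ and /e/, so it voices to [g]. /k/ is a voiceless stop between vowels /i/ and /e/, so it voices to [g]. /zaikeikeonwab/ → zaigeigeonwab.
Rule 2 (nasal place assimilation): /n/ precedes the labial consonant /w/, so it assimilates in place to [m]. /zaigeigeonwab/ → zaigeigeomwab.
Rule 3 (final devoicing): /b/ is a voiced stop in word-final position, so it devoices to [p]. /zaigeigeomwab/ → zaigeigeomwap.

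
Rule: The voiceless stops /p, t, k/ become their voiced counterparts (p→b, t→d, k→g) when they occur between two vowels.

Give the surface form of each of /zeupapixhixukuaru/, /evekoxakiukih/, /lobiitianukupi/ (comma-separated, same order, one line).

zeubabixhixuguaru, evegoxagiugih, lobiidianugubi

/zeupapixhixukuaru/: /p/ is a voiceless stop between vowels /u/ and /a/, so it voices to [b]. /p/ is a voiceless stop between vowels /a/ and /i/, so it voices to [b]. /k/ is a voiceless stop between vowels /u/ and /u/, so it voices to [g]. → [zeubabixhixuguaru].
/evekoxakiukih/: /k/ is a voiceless stop between vowels /e/ and /o/, so it voices to [g]. /k/ is a voiceless stop between vowels /a/ and /i/, so it voices to [g]. /k/ is a voiceless stop between vowels /u/ and /i/, so it voices to [g]. → [evegoxagiugih].
/lobiitianukupi/: /t/ is a voiceless stop between vowels /i/ and /i/, so it voices to [d]. /k/ is a voiceless stop between vowels /u/ and /u/, so it voices to [g]. /p/ is a voiceless stop between vowels /u/ and /i/, so it voices to [b]. → [lobiidianugubi].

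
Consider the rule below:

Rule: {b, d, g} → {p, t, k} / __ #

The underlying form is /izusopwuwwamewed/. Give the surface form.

/d/ is a voiced stop in word-final position, so it devoices to [t].
Surface form: [izusopwuwwamewet].

izusopwuwwamewet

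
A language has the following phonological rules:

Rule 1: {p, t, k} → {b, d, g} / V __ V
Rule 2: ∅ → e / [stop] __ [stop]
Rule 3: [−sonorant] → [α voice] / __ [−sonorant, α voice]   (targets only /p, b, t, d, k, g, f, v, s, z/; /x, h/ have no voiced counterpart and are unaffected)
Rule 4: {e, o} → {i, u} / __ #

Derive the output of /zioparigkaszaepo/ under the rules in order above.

ziobarigekazzaebu

Rule 1 (intervocalic voicing): /p/ is a voiceless stop between vowels /o/ and /a/, so it voices to [b]. /p/ is a voiceless stop between vowels /e/ and /o/, so it voices to [b]. /zioparigkaszaepo/ → ziobarigkaszaebo.
Rule 2 (stop-cluster e-epenthesis): /g/ and /k/ form a stop–stop cluster, so [e] is inserted between them. /ziobarigkaszaebo/ → ziobarigekaszaebo.
Rule 3 (regressive voicing assimilation): /s/ precedes the voiced obstruent /z/, so it voices to [z] by assimilation. /ziobarigekaszaebo/ → ziobarigekazzaebo.
Rule 4 (final vowel raising): /o/ is a mid vowel in word-final position, so it raises to [u]. /ziobarigekazzaebo/ → ziobarigekazzaebu.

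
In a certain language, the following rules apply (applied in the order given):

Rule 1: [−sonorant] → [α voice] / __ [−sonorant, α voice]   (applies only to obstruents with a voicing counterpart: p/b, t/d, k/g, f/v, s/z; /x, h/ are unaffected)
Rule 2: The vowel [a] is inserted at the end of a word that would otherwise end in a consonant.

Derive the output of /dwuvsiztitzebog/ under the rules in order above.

Rule 1 (regressive voicing assimilation): /v/ precedes the voiceless obstruent /s/, so it devoices to [f] by assimilation. /z/ precedes the voiceless obstruent /t/, so it devoices to [s] by assimilation. /t/ precedes the voiced obstruent /z/, so it voices to [d] by assimilation. /dwuvsiztitzebog/ → dwufsistidzebog.
Rule 2 (final a-epenthesis): the form ends in the consonant /g/, so [a] is inserted word-finally. /dwufsistidzebog/ → dwufsistidzeboga.

dwufsistidzeboga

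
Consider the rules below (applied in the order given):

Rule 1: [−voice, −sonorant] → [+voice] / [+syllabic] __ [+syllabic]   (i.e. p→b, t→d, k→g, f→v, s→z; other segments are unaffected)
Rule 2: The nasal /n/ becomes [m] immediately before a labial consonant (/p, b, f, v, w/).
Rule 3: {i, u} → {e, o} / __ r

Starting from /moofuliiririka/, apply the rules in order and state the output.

moovuliereriga

Rule 1 (intervocalic voicing): /f/ is a voiceless obstruent between vowels /o/ and /u/, so it voices to [v]. /k/ is a voiceless obstruent between vowels /i/ and /a/, so it voices to [g]. /moofuliiririka/ → moovuliiririga.
Rule 2 (nasal place assimilation): no segment meets the environment; /moovuliiririga/ is unchanged.
Rule 3 (pre-rhotic lowering): /i/ is a high vowel immediately before /r/, so it lowers to [e]. /i/ is a high vowel immediately before /r/, so it lowers to [e]. /moovuliiririga/ → moovuliereriga.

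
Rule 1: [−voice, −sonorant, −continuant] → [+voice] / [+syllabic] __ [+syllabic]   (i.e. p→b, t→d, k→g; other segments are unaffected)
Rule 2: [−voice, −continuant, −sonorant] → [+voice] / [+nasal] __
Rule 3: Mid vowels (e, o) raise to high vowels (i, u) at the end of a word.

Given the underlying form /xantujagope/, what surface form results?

xandujagobi

Rule 1 (intervocalic voicing): /p/ is a voiceless stop between vowels /o/ and /e/, so it voices to [b]. /xantujagope/ → xantujagobe.
Rule 2 (post-nasal voicing): /t/ is a voiceless stop immediately after the nasal /n/, so it voices to [d]. /xantujagobe/ → xandujagobe.
Rule 3 (final vowel raising): /e/ is a mid vowel in word-final position, so it raises to [i]. /xandujagobe/ → xandujagobi.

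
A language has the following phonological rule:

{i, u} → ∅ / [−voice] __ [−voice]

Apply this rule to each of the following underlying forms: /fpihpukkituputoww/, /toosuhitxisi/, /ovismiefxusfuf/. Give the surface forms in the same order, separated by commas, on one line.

fphpkktptoww, tooshtxsi, ovismiefxsff

/fpihpukkituputoww/: /i/ is a high vowel flanked by voiceless consonants /p/ and /h/, so it deletes. /u/ is a high vowel flanked by voiceless consonants /p/ and /k/, so it deletes. /i/ is a high vowel flanked by voiceless consonants /k/ and /t/, so it deletes. /u/ is a high vowel flanked by voiceless consonants /t/ and /p/, so it deletes. /u/ is a high vowel flanked by voiceless consonants /p/ and /t/, so it deletes. → [fphpkktptoww].
/toosuhitxisi/: /u/ is a high vowel flanked by voiceless consonants /s/ and /h/, so it deletes. /i/ is a high vowel flanked by voiceless consonants /h/ and /t/, so it deletes. /i/ is a high vowel flanked by voiceless consonants /x/ and /s/, so it deletes. → [tooshtxsi].
/ovismiefxusfuf/: /u/ is a high vowel flanked by voiceless consonants /x/ and /s/, so it deletes. /u/ is a high vowel flanked by voiceless consonants /f/ and /f/, so it deletes. → [ovismiefxsff].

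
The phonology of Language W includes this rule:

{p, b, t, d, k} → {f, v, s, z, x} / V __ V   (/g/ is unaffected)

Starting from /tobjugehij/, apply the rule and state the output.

tobjugehij

No segment of /tobjugehij/ meets the structural description of the rule, so the form surfaces unchanged.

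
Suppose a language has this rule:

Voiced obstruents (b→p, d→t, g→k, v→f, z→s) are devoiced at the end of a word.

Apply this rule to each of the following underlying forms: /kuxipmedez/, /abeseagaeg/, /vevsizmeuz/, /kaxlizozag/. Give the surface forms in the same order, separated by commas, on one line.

/kuxipmedez/: /z/ is a voiced obstruent in word-final position, so it devoices to [s]. → [kuxipmedes].
/abeseagaeg/: /g/ is a voiced obstruent in word-final position, so it devoices to [k]. → [abeseagaek].
/vevsizmeuz/: /z/ is a voiced obstruent in word-final position, so it devoices to [s]. → [vevsizmeus].
/kaxlizozag/: /g/ is a voiced obstruent in word-final position, so it devoices to [k]. → [kaxlizozak].

kuxipmedes, abeseagaek, vevsizmeus, kaxlizozak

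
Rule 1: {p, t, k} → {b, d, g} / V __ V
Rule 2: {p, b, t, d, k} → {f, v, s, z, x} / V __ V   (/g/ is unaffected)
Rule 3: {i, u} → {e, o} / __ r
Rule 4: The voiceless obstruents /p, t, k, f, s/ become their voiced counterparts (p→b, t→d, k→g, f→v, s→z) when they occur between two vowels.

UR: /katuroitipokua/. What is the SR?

kazoroizivogua

Rule 1 (intervocalic voicing): /t/ is a voiceless stop between vowels /a/ and /u/, so it voices to [d]. /t/ is a voiceless stop between vowels /i/ and /i/, so it voices to [d]. /p/ is a voiceless stop between vowels /i/ and /o/, so it voices to [b]. /k/ is a voiceless stop between vowels /o/ and /u/, so it voices to [g]. /katuroitipokua/ → kaduroidibogua.
Rule 2 (intervocalic spirantization): /d/ is a stop between vowels /a/ and /u/, so it spirantizes to the fricative [z]. /d/ is a stop between vowels /i/ and /i/, so it spirantizes to the fricative [z]. /b/ is a stop between vowels /i/ and /o/, so it spirantizes to the fricative [v]. /kaduroidibogua/ → kazuroizivogua.
Rule 3 (pre-rhotic lowering): /u/ is a high vowel immediately before /r/, so it lowers to [o]. /kazuroizivogua/ → kazoroizivogua.
Rule 4 (intervocalic voicing): no segment meets the environment; /kazoroizivogua/ is unchanged.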